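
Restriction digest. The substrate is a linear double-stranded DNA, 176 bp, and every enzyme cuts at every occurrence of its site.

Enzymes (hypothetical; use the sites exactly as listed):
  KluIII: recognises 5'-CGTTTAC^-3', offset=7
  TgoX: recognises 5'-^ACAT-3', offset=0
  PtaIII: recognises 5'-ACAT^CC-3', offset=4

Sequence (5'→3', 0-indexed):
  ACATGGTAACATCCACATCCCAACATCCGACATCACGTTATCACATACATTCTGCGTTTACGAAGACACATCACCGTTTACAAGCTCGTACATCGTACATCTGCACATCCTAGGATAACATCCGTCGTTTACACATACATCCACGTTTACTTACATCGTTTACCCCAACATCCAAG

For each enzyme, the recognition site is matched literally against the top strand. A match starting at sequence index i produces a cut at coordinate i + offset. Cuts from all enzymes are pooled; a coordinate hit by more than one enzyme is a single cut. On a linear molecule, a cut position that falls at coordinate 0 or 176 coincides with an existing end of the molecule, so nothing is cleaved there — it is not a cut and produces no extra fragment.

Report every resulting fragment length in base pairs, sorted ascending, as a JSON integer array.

Per-enzyme occurrences:
  KluIII CGTTTAC/7: at [54, 74, 125, 143, 156] ⇒ [61, 81, 132, 150, 163]
  TgoX ACAT/0: at [0, 8, 14, 22, 29, 42, 46, 67, 89, 96, 104, 117, 132, 136, 152, 167] ⇒ [8, 14, 22, 29, 42, 46, 67, 89, 96, 104, 117, 132, 136, 152, 167] (position 0 is a terminus of the linear molecule — no cut)
  PtaIII ACATCC/4: at [8, 14, 22, 104, 117, 136, 167] ⇒ [12, 18, 26, 108, 121, 140, 171]

All cut coordinates (distinct, sorted): [8, 12, 14, 18, 22, 26, 29, 42, 46, 61, 67, 81, 89, 96, 104, 108, 117, 121, 132, 136, 140, 150, 152, 163, 167, 171]

Fragments:
  [0,8): 8 bp
  [8,12): 4 bp
  [12,14): 2 bp
  [14,18): 4 bp
  [18,22): 4 bp
  [22,26): 4 bp
  [26,29): 3 bp
  [29,42): 13 bp
  [42,46): 4 bp
  [46,61): 15 bp
  [61,67): 6 bp
  [67,81): 14 bp
  [81,89): 8 bp
  [89,96): 7 bp
  [96,104): 8 bp
  [104,108): 4 bp
  [108,117): 9 bp
  [117,121): 4 bp
  [121,132): 11 bp
  [132,136): 4 bp
  [136,140): 4 bp
  [140,150): 10 bp
  [150,152): 2 bp
  [152,163): 11 bp
  [163,167): 4 bp
  [167,171): 4 bp
  [171,176): 5 bp

[2,2,3,4,4,4,4,4,4,4,4,4,4,4,5,6,7,8,8,8,9,10,11,11,13,14,15]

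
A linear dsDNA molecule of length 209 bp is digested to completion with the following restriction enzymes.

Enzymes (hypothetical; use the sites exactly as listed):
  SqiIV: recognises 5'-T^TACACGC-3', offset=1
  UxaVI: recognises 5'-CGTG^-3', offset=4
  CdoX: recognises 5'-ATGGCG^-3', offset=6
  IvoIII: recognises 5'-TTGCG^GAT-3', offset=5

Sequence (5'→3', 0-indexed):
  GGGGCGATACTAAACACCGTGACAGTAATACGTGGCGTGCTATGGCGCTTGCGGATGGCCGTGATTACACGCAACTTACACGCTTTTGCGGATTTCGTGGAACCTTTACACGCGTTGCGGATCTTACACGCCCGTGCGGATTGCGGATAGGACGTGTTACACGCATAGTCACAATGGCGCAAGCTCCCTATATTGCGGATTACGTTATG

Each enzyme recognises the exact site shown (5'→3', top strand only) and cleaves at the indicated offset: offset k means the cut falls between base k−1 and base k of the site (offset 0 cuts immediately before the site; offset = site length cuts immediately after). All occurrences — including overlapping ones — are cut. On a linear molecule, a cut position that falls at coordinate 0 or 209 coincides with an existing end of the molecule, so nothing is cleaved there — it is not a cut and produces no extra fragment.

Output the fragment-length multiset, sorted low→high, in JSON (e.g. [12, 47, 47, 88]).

[1,2,5,5,6,7,8,9,9,10,11,11,12,12,13,13,14,18,21,22]

Site scan:
  SqiIV (TTACACGC, off=1): starts [64, 75, 105, 123, 156] → cuts [65, 76, 106, 124, 157]
  UxaVI (CGTG, off=4): starts [17, 30, 35, 59, 95, 132, 152] → cuts [21, 34, 39, 63, 99, 136, 156]
  CdoX (ATGGCG, off=6): starts [41, 173] → cuts [47, 179]
  IvoIII (TTGCGGAT, off=5): starts [48, 85, 114, 140, 192] → cuts [53, 90, 119, 145, 197]

All cut coordinates (distinct, sorted): [21, 34, 39, 47, 53, 63, 65, 76, 90, 99, 106, 119, 124, 136, 145, 156, 157, 179, 197]

Fragments:
  [0,21): 21 bp
  [21,34): 13 bp
  [34,39): 5 bp
  [39,47): 8 bp
  [47,53): 6 bp
  [53,63): 10 bp
  [63,65): 2 bp
  [65,76): 11 bp
  [76,90): 14 bp
  [90,99): 9 bp
  [99,106): 7 bp
  [106,119): 13 bp
  [119,124): 5 bp
  [124,136): 12 bp
  [136,145): 9 bp
  [145,156): 11 bp
  [156,157): 1 bp
  [157,179): 22 bp
  [179,197): 18 bp
  [197,209): 12 bp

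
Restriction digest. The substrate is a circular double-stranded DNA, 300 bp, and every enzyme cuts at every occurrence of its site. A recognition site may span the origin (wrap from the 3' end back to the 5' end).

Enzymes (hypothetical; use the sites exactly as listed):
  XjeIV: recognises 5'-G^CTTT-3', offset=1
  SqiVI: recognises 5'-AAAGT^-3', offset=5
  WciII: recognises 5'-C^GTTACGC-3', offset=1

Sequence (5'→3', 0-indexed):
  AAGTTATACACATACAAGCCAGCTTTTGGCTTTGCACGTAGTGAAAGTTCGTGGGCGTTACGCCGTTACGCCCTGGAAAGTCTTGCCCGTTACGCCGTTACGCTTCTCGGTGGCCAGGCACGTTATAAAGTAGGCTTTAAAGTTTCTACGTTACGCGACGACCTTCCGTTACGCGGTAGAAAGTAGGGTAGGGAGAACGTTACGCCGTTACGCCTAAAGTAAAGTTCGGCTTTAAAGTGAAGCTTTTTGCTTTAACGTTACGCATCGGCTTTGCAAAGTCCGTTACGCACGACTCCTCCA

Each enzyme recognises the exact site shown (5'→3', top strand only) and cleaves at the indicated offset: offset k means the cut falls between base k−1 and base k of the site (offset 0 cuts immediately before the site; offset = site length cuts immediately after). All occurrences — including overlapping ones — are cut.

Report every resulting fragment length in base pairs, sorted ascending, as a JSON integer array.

[2,3,4,4,5,6,7,7,7,7,8,8,8,8,9,9,11,12,14,14,17,17,18,18,19,23,35]

Per-enzyme occurrences:
  XjeIV (GCTTT, off=1): starts [21, 28, 133, 228, 241, 248, 267] → cuts [22, 29, 134, 229, 242, 249, 268]
  SqiVI (AAAGT, off=5): starts [43, 76, 126, 138, 179, 215, 220, 233, 274, 299] → cuts [4, 48, 81, 131, 143, 184, 220, 225, 238, 279]
  WciII (CGTTACGC, off=1): starts [55, 63, 87, 95, 148, 166, 197, 205, 255, 280] → cuts [56, 64, 88, 96, 149, 167, 198, 206, 256, 281]

Pooled cuts: [4, 22, 29, 48, 56, 64, 81, 88, 96, 131, 134, 143, 149, 167, 184, 198, 206, 220, 225, 229, 238, 242, 249, 256, 268, 279, 281]

Fragment lengths:
  4→22: 18 bp
  22→29: 7 bp
  29→48: 19 bp
  48→56: 8 bp
  56→64: 8 bp
  64→81: 17 bp
  81→88: 7 bp
  88→96: 8 bp
  96→131: 35 bp
  131→134: 3 bp
  134→143: 9 bp
  143→149: 6 bp
  149→167: 18 bp
  167→184: 17 bp
  184→198: 14 bp
  198→206: 8 bp
  206→220: 14 bp
  220→225: 5 bp
  225→229: 4 bp
  229→238: 9 bp
  238→242: 4 bp
  242→249: 7 bp
  249→256: 7 bp
  256→268: 12 bp
  268→279: 11 bp
  279→281: 2 bp
  281→4 (wrap): 300-281+4 = 23 bp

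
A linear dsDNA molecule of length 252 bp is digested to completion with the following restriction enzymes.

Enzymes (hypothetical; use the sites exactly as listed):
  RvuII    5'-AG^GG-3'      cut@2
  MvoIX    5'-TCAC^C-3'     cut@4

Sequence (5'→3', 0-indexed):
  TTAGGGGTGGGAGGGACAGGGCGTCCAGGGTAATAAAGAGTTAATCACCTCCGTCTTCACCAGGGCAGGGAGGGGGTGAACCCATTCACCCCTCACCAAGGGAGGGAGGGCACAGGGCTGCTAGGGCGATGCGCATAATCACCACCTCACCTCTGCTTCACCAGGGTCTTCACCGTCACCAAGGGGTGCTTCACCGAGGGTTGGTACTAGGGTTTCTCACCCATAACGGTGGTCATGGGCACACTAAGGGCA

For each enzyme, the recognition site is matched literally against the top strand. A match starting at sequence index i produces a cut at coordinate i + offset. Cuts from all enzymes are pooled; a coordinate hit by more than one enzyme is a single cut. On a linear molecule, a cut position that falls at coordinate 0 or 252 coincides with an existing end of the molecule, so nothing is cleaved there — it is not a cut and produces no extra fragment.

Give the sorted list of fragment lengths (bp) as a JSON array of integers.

Site scan:
  RvuII AGGG/2: at [2, 11, 17, 26, 61, 66, 70, 98, 102, 106, 113, 122, 162, 181, 196, 208, 246] ⇒ [4, 13, 19, 28, 63, 68, 72, 100, 104, 108, 115, 124, 164, 183, 198, 210, 248]
  MvoIX TCACC/4: at [44, 56, 85, 92, 138, 146, 157, 169, 175, 190, 216] ⇒ [48, 60, 89, 96, 142, 150, 161, 173, 179, 194, 220]

Pooled cuts: [4, 13, 19, 28, 48, 60, 63, 68, 72, 89, 96, 100, 104, 108, 115, 124, 142, 150, 161, 164, 173, 179, 183, 194, 198, 210, 220, 248]

Fragments:
  [0,4): 4 bp
  [4,13): 9 bp
  [13,19): 6 bp
  [19,28): 9 bp
  [28,48): 20 bp
  [48,60): 12 bp
  [60,63): 3 bp
  [63,68): 5 bp
  [68,72): 4 bp
  [72,89): 17 bp
  [89,96): 7 bp
  [96,100): 4 bp
  [100,104): 4 bp
  [104,108): 4 bp
  [108,115): 7 bp
  [115,124): 9 bp
  [124,142): 18 bp
  [142,150): 8 bp
  [150,161): 11 bp
  [161,164): 3 bp
  [164,173): 9 bp
  [173,179): 6 bp
  [179,183): 4 bp
  [183,194): 11 bp
  [194,198): 4 bp
  [198,210): 12 bp
  [210,220): 10 bp
  [220,248): 28 bp
  [248,252): 4 bp

[3,3,4,4,4,4,4,4,4,4,5,6,6,7,7,8,9,9,9,9,10,11,11,12,12,17,18,20,28]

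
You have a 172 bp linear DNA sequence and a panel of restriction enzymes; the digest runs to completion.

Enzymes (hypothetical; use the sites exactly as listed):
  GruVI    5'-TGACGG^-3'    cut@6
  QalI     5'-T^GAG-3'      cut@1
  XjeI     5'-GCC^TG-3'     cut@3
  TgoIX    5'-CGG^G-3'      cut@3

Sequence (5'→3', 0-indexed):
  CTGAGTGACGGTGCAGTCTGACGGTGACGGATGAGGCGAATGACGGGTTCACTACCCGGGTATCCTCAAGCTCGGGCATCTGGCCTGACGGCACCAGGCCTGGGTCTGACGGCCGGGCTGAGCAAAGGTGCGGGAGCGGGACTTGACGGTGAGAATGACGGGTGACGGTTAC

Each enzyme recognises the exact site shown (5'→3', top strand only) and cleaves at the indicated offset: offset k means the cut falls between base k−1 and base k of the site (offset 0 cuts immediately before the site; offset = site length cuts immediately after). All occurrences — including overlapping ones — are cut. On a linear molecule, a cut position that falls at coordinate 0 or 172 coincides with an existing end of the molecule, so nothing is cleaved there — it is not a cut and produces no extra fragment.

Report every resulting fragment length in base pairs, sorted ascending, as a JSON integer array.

[1,2,2,3,4,4,6,6,6,7,9,9,10,10,11,12,13,13,14,14,16]

Scan for sites:
  GruVI (TGACGG, off=6): starts [5, 18, 24, 40, 85, 106, 143, 155, 162] → cuts [11, 24, 30, 46, 91, 112, 149, 161, 168]
  QalI (TGAG, off=1): starts [1, 31, 118, 149] → cuts [2, 32, 119, 150]
  XjeI (GCCTG, off=3): starts [82, 97] → cuts [85, 100]
  TgoIX (CGGG, off=3): starts [43, 56, 72, 113, 130, 136, 158] → cuts [46, 59, 75, 116, 133, 139, 161]

Pooled cuts: [2, 11, 24, 30, 32, 46, 59, 75, 85, 91, 100, 112, 116, 119, 133, 139, 149, 150, 161, 168]

Fragment lengths:
  [0,2): 2 bp
  [2,11): 9 bp
  [11,24): 13 bp
  [24,30): 6 bp
  [30,32): 2 bp
  [32,46): 14 bp
  [46,59): 13 bp
  [59,75): 16 bp
  [75,85): 10 bp
  [85,91): 6 bp
  [91,100): 9 bp
  [100,112): 12 bp
  [112,116): 4 bp
  [116,119): 3 bp
  [119,133): 14 bp
  [133,139): 6 bp
  [139,149): 10 bp
  [149,150): 1 bp
  [150,161): 11 bp
  [161,168): 7 bp
  [168,172): 4 bp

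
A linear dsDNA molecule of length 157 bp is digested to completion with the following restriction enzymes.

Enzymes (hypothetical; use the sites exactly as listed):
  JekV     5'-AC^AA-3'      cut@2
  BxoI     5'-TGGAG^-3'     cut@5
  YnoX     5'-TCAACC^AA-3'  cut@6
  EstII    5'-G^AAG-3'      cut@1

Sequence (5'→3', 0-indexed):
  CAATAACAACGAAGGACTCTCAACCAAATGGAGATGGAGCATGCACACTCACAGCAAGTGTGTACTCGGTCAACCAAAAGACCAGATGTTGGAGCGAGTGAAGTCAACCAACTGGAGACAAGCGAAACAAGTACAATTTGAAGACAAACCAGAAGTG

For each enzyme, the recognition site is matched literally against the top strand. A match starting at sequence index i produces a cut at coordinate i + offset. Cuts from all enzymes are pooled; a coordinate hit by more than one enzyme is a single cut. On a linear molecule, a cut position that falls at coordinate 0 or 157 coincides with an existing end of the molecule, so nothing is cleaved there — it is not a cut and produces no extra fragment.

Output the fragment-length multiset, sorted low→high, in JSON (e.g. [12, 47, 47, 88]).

Site scan:
  JekV (ACAA, off=2): starts [5, 117, 126, 132, 143] → cuts [7, 119, 128, 134, 145]
  BxoI (TGGAG, off=5): starts [28, 34, 89, 112] → cuts [33, 39, 94, 117]
  YnoX (TCAACCAA, off=6): starts [19, 69, 103] → cuts [25, 75, 109]
  EstII (GAAG, off=1): starts [10, 99, 139, 151] → cuts [11, 100, 140, 152]

Pooled cuts: [7, 11, 25, 33, 39, 75, 94, 100, 109, 117, 119, 128, 134, 140, 145, 152]

Fragment lengths:
  [0,7): 7 bp
  [7,11): 4 bp
  [11,25): 14 bp
  [25,33): 8 bp
  [33,39): 6 bp
  [39,75): 36 bp
  [75,94): 19 bp
  [94,100): 6 bp
  [100,109): 9 bp
  [109,117): 8 bp
  [117,119): 2 bp
  [119,128): 9 bp
  [128,134): 6 bp
  [134,140): 6 bp
  [140,145): 5 bp
  [145,152): 7 bp
  [152,157): 5 bp

[2,4,5,5,6,6,6,6,7,7,8,8,9,9,14,19,36]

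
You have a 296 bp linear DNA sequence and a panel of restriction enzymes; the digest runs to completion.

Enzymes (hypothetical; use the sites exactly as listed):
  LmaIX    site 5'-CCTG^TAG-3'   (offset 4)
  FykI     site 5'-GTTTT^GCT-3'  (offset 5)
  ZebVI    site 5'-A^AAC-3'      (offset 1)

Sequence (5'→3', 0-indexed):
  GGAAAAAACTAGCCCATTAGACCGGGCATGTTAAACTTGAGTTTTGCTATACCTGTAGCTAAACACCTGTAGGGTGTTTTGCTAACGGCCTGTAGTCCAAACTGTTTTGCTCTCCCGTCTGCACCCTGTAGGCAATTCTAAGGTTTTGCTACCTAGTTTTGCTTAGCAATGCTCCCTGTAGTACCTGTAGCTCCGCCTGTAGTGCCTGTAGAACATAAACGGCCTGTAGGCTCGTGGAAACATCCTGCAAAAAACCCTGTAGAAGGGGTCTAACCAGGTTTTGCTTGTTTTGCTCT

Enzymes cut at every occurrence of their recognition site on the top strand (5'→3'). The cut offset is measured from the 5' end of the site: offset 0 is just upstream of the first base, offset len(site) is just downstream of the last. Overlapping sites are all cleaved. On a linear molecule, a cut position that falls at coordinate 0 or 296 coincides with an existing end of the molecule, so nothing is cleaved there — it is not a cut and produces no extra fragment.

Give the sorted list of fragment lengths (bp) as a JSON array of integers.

Site scan:
  LmaIX (CCTGTAG, off=4): starts [51, 65, 88, 124, 174, 183, 195, 204, 222, 255] → cuts [55, 69, 92, 128, 178, 187, 199, 208, 226, 259]
  FykI (GTTTTGCT, off=5): starts [40, 75, 103, 142, 155, 277, 286] → cuts [45, 80, 108, 147, 160, 282, 291]
  ZebVI (AAAC, off=1): starts [5, 32, 60, 98, 216, 237, 251] → cuts [6, 33, 61, 99, 217, 238, 252]

Pooled cuts: [6, 33, 45, 55, 61, 69, 80, 92, 99, 108, 128, 147, 160, 178, 187, 199, 208, 217, 226, 238, 252, 259, 282, 291]

Fragments:
  [0,6): 6 bp
  [6,33): 27 bp
  [33,45): 12 bp
  [45,55): 10 bp
  [55,61): 6 bp
  [61,69): 8 bp
  [69,80): 11 bp
  [80,92): 12 bp
  [92,99): 7 bp
  [99,108): 9 bp
  [108,128): 20 bp
  [128,147): 19 bp
  [147,160): 13 bp
  [160,178): 18 bp
  [178,187): 9 bp
  [187,199): 12 bp
  [199,208): 9 bp
  [208,217): 9 bp
  [217,226): 9 bp
  [226,238): 12 bp
  [238,252): 14 bp
  [252,259): 7 bp
  [259,282): 23 bp
  [282,291): 9 bp
  [291,296): 5 bp

[5,6,6,7,7,8,9,9,9,9,9,9,10,11,12,12,12,12,13,14,18,19,20,23,27]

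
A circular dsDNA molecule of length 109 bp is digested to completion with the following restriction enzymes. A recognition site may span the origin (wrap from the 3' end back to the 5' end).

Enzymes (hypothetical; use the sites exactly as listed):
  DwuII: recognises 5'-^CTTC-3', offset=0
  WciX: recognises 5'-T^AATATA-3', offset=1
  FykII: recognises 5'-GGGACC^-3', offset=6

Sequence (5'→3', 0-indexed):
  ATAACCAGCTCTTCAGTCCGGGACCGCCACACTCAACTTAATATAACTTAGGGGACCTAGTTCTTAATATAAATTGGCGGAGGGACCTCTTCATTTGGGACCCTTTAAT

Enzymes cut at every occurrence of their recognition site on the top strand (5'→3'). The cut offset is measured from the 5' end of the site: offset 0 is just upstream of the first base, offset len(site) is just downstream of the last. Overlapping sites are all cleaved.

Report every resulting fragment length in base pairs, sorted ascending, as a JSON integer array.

Scan for sites:
  DwuII (CTTC, off=0): starts [10, 88] → cuts [10, 88]
  WciX (TAATATA, off=1): starts [38, 64, 105] → cuts [39, 65, 106]
  FykII (GGGACC, off=6): starts [19, 51, 81, 96] → cuts [25, 57, 87, 102]

Pooled cuts: [10, 25, 39, 57, 65, 87, 88, 102, 106]

Fragments:
  10→25: 15 bp
  25→39: 14 bp
  39→57: 18 bp
  57→65: 8 bp
  65→87: 22 bp
  87→88: 1 bp
  88→102: 14 bp
  102→106: 4 bp
  106→10 (wrap): 109-106+10 = 13 bp

[1,4,8,13,14,14,15,18,22]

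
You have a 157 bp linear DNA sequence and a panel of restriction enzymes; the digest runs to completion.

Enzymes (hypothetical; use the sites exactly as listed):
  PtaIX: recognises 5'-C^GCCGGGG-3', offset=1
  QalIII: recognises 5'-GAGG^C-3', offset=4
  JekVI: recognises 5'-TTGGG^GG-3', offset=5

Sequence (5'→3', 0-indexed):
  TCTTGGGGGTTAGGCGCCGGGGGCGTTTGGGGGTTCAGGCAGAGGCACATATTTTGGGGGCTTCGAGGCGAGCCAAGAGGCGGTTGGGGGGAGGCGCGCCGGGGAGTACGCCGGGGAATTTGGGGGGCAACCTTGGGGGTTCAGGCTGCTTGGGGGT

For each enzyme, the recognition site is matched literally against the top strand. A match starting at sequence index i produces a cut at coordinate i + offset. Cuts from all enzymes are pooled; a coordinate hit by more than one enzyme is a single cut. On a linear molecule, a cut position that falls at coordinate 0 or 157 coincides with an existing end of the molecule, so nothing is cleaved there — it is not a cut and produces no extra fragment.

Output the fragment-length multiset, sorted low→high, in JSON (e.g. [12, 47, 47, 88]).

[3,3,6,7,8,8,10,12,12,13,13,14,15,16,17]

Scan for sites:
  PtaIX (CGCCGGGG, off=1): starts [14, 96, 108] → cuts [15, 97, 109]
  QalIII (GAGGC, off=4): starts [41, 64, 76, 90] → cuts [45, 68, 80, 94]
  JekVI (TTGGGGG, off=5): starts [2, 26, 53, 83, 119, 132, 149] → cuts [7, 31, 58, 88, 124, 137, 154]

Pooled cuts: [7, 15, 31, 45, 58, 68, 80, 88, 94, 97, 109, 124, 137, 154]

Fragments:
  [0,7): 7 bp
  [7,15): 8 bp
  [15,31): 16 bp
  [31,45): 14 bp
  [45,58): 13 bp
  [58,68): 10 bp
  [68,80): 12 bp
  [80,88): 8 bp
  [88,94): 6 bp
  [94,97): 3 bp
  [97,109): 12 bp
  [109,124): 15 bp
  [124,137): 13 bp
  [137,154): 17 bp
  [154,157): 3 bp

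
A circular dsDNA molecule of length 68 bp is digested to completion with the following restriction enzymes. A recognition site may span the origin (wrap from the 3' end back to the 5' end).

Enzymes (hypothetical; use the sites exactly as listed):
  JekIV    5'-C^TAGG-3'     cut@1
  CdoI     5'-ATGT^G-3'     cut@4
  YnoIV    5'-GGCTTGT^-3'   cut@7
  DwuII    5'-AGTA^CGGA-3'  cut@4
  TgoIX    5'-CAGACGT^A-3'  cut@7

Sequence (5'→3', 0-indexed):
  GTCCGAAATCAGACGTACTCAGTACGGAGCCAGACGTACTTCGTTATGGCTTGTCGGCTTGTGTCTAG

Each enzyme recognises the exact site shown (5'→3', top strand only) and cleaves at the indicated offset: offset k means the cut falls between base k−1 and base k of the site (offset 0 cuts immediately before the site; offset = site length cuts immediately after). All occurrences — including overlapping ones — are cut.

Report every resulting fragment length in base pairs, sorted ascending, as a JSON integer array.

[3,8,8,13,17,19]

Scan for sites:
  JekIV CTAGG/1: at [64] ⇒ [65]
  CdoI (ATGTG, off=4): no sites
  YnoIV GGCTTGT/7: at [47, 55] ⇒ [54, 62]
  DwuII AGTACGGA/4: at [20] ⇒ [24]
  TgoIX CAGACGTA/7: at [9, 30] ⇒ [16, 37]

All cut coordinates (distinct, sorted): [16, 24, 37, 54, 62, 65]

Fragment lengths:
  16→24: 8 bp
  24→37: 13 bp
  37→54: 17 bp
  54→62: 8 bp
  62→65: 3 bp
  65→16 (wrap): 68-65+16 = 19 bp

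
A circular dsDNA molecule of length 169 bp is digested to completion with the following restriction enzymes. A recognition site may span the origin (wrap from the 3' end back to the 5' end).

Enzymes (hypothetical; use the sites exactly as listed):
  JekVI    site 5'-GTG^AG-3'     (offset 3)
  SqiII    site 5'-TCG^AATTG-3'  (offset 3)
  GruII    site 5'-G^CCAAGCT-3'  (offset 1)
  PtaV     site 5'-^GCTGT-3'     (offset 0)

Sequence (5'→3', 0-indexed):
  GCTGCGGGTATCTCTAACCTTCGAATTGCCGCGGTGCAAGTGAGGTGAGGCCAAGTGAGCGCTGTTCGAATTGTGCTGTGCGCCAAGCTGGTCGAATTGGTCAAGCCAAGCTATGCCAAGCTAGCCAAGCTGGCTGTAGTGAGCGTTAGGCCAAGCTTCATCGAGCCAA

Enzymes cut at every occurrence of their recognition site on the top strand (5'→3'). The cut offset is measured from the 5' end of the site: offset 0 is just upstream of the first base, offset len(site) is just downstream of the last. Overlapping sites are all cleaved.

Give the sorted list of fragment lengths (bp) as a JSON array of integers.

Site scan:
  JekVI (GTGAG, off=3): starts [39, 44, 54, 138] → cuts [42, 47, 57, 141]
  SqiII (TCGAATTG, off=3): starts [20, 65, 91] → cuts [23, 68, 94]
  GruII (GCCAAGCT, off=1): starts [81, 104, 114, 123, 149, 164] → cuts [82, 105, 115, 124, 150, 165]
  PtaV (GCTGT, off=0): starts [60, 74, 132] → cuts [60, 74, 132]

Pooled cuts: [23, 42, 47, 57, 60, 68, 74, 82, 94, 105, 115, 124, 132, 141, 150, 165]

Fragments:
  23→42: 19 bp
  42→47: 5 bp
  47→57: 10 bp
  57→60: 3 bp
  60→68: 8 bp
  68→74: 6 bp
  74→82: 8 bp
  82→94: 12 bp
  94→105: 11 bp
  105→115: 10 bp
  115→124: 9 bp
  124→132: 8 bp
  132→141: 9 bp
  141→150: 9 bp
  150→165: 15 bp
  165→23 (wrap): 169-165+23 = 27 bp

[3,5,6,8,8,8,9,9,9,10,10,11,12,15,19,27]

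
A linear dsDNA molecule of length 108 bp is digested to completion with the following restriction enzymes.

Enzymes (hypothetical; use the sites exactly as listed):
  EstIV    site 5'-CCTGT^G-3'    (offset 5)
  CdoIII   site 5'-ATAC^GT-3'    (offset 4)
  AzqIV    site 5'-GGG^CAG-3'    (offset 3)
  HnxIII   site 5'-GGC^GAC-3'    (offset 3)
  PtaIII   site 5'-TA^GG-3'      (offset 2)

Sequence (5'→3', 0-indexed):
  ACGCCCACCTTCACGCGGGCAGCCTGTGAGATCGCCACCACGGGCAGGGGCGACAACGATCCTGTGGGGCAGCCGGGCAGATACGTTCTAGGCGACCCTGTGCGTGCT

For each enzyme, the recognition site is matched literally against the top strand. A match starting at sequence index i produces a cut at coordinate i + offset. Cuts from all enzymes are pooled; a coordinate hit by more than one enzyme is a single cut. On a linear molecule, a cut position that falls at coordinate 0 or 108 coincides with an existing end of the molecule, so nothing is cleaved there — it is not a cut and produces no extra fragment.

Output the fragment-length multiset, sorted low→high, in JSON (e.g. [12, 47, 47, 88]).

Site scan:
  EstIV (CCTGTG, off=5): starts [22, 60, 96] → cuts [27, 65, 101]
  CdoIII (ATACGT, off=4): starts [80] → cuts [84]
  AzqIV (GGGCAG, off=3): starts [16, 41, 66, 74] → cuts [19, 44, 69, 77]
  HnxIII (GGCGAC, off=3): starts [48, 90] → cuts [51, 93]
  PtaIII (TAGG, off=2): starts [88] → cuts [90]

Pooled cuts: [19, 27, 44, 51, 65, 69, 77, 84, 90, 93, 101]

Fragments:
  [0,19): 19 bp
  [19,27): 8 bp
  [27,44): 17 bp
  [44,51): 7 bp
  [51,65): 14 bp
  [65,69): 4 bp
  [69,77): 8 bp
  [77,84): 7 bp
  [84,90): 6 bp
  [90,93): 3 bp
  [93,101): 8 bp
  [101,108): 7 bp

[3,4,6,7,7,7,8,8,8,14,17,19]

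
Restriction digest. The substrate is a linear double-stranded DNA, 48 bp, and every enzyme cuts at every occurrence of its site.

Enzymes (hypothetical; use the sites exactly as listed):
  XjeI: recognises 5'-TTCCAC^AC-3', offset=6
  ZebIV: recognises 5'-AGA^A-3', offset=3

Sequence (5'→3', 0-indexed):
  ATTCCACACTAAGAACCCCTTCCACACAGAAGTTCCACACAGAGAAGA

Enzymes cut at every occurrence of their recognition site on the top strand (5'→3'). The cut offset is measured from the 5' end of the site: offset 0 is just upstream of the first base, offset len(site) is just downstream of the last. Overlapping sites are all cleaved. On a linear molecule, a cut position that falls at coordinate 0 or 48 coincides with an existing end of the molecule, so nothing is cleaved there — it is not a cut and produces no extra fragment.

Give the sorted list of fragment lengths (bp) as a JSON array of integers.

[3,5,7,7,7,8,11]

Per-enzyme occurrences:
  XjeI TTCCACAC/6: at [1, 19, 32] ⇒ [7, 25, 38]
  ZebIV AGAA/3: at [11, 27, 42] ⇒ [14, 30, 45]

Pooled cuts: [7, 14, 25, 30, 38, 45]

Fragment lengths:
  [0,7): 7 bp
  [7,14): 7 bp
  [14,25): 11 bp
  [25,30): 5 bp
  [30,38): 8 bp
  [38,45): 7 bp
  [45,48): 3 bp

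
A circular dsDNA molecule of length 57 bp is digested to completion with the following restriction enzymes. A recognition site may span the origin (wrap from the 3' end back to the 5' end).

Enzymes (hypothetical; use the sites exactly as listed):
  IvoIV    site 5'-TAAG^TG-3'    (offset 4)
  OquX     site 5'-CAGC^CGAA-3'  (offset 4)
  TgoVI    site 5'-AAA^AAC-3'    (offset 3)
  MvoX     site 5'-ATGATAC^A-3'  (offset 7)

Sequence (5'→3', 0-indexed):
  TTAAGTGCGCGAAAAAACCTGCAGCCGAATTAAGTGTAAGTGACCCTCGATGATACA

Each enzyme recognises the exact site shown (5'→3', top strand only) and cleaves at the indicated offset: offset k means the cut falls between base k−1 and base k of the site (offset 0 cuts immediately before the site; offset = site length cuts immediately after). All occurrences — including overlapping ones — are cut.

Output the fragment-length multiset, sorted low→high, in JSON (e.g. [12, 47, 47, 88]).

Per-enzyme occurrences:
  IvoIV (TAAGTG, off=4): starts [1, 30, 36] → cuts [5, 34, 40]
  OquX (CAGCCGAA, off=4): starts [21] → cuts [25]
  TgoVI (AAAAAC, off=3): starts [12] → cuts [15]
  MvoX (ATGATACA, off=7): starts [49] → cuts [56]

Pooled cuts: [5, 15, 25, 34, 40, 56]

Fragment lengths:
  5→15: 10 bp
  15→25: 10 bp
  25→34: 9 bp
  34→40: 6 bp
  40→56: 16 bp
  56→5 (wrap): 57-56+5 = 6 bp

[6,6,9,10,10,16]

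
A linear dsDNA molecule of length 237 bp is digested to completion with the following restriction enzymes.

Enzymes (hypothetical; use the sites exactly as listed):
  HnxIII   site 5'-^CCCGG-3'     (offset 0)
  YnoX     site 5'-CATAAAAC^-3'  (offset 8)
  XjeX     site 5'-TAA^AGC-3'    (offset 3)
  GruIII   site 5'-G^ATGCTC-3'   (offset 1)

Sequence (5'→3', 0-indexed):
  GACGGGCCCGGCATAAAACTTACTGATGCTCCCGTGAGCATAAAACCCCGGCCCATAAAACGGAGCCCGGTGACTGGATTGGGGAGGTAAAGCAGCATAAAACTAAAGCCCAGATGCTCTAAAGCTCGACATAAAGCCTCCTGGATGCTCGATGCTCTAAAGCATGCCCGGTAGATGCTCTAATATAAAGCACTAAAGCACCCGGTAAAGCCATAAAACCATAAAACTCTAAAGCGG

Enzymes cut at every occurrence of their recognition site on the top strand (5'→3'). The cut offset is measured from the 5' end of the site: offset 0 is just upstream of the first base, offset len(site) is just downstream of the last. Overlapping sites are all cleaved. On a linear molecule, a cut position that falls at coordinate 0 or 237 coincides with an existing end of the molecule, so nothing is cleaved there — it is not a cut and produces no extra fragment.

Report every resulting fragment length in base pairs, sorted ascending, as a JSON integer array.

Site scan:
  HnxIII (CCCGG, off=0): starts [6, 46, 65, 166, 200] → cuts [6, 46, 65, 166, 200]
  YnoX (CATAAAAC, off=8): starts [11, 38, 53, 95, 211, 219] → cuts [19, 46, 61, 103, 219, 227]
  XjeX (TAAAGC, off=3): starts [87, 103, 119, 131, 157, 185, 193, 205, 229] → cuts [90, 106, 122, 134, 160, 188, 196, 208, 232]
  GruIII (GATGCTC, off=1): starts [24, 112, 143, 150, 173] → cuts [25, 113, 144, 151, 174]

Pooled cuts: [6, 19, 25, 46, 61, 65, 90, 103, 106, 113, 122, 134, 144, 151, 160, 166, 174, 188, 196, 200, 208, 219, 227, 232]

Fragments:
  [0,6): 6 bp
  [6,19): 13 bp
  [19,25): 6 bp
  [25,46): 21 bp
  [46,61): 15 bp
  [61,65): 4 bp
  [65,90): 25 bp
  [90,103): 13 bp
  [103,106): 3 bp
  [106,113): 7 bp
  [113,122): 9 bp
  [122,134): 12 bp
  [134,144): 10 bp
  [144,151): 7 bp
  [151,160): 9 bp
  [160,166): 6 bp
  [166,174): 8 bp
  [174,188): 14 bp
  [188,196): 8 bp
  [196,200): 4 bp
  [200,208): 8 bp
  [208,219): 11 bp
  [219,227): 8 bp
  [227,232): 5 bp
  [232,237): 5 bp

[3,4,4,5,5,6,6,6,7,7,8,8,8,8,9,9,10,11,12,13,13,14,15,21,25]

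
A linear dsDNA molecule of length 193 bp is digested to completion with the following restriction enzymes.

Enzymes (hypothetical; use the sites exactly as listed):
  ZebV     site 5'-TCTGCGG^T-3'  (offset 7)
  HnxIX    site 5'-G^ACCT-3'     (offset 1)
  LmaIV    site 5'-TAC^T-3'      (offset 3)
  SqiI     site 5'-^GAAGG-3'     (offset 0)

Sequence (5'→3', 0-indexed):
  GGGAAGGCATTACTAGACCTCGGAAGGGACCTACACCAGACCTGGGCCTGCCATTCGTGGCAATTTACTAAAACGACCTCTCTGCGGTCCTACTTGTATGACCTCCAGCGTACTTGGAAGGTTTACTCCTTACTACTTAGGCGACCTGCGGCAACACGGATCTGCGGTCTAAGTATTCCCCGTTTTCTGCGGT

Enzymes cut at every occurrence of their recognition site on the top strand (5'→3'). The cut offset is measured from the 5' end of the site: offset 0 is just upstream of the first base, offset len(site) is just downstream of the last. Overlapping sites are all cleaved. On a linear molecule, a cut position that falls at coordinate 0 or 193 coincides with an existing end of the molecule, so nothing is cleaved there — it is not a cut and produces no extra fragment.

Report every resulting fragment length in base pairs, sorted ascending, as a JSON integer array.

[1,2,3,3,3,6,6,6,7,7,7,7,10,11,11,12,13,24,25,29]

Per-enzyme occurrences:
  ZebV TCTGCGGT/7: at [80, 160, 185] ⇒ [87, 167, 192]
  HnxIX GACCT/1: at [15, 27, 38, 74, 99, 142] ⇒ [16, 28, 39, 75, 100, 143]
  LmaIV TACT/3: at [10, 65, 90, 110, 123, 130, 133] ⇒ [13, 68, 93, 113, 126, 133, 136]
  SqiI GAAGG/0: at [2, 22, 116] ⇒ [2, 22, 116]

All cut coordinates (distinct, sorted): [2, 13, 16, 22, 28, 39, 68, 75, 87, 93, 100, 113, 116, 126, 133, 136, 143, 167, 192]

Fragments:
  [0,2): 2 bp
  [2,13): 11 bp
  [13,16): 3 bp
  [16,22): 6 bp
  [22,28): 6 bp
  [28,39): 11 bp
  [39,68): 29 bp
  [68,75): 7 bp
  [75,87): 12 bp
  [87,93): 6 bp
  [93,100): 7 bp
  [100,113): 13 bp
  [113,116): 3 bp
  [116,126): 10 bp
  [126,133): 7 bp
  [133,136): 3 bp
  [136,143): 7 bp
  [143,167): 24 bp
  [167,192): 25 bp
  [192,193): 1 bp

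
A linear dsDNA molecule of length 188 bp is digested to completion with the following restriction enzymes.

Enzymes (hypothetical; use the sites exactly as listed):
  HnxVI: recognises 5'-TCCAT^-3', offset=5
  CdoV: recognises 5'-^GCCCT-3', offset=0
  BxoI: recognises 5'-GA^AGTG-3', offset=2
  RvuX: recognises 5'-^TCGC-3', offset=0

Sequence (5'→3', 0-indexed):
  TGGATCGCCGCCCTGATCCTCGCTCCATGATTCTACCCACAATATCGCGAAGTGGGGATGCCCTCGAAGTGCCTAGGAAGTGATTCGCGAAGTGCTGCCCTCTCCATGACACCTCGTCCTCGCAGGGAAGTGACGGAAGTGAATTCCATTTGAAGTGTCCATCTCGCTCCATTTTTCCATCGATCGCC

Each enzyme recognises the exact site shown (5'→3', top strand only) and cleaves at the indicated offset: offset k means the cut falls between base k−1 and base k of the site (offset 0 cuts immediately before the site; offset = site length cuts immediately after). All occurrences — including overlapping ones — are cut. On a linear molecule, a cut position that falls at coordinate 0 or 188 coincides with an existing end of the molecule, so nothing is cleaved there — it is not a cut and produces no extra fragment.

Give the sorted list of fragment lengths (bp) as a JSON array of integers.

[1,3,4,4,5,5,6,6,6,6,8,8,9,9,9,9,9,9,10,11,11,12,12,16]

Scan for sites:
  HnxVI (TCCAT, off=5): starts [23, 102, 144, 157, 167, 175] → cuts [28, 107, 149, 162, 172, 180]
  CdoV (GCCCT, off=0): starts [9, 59, 96] → cuts [9, 59, 96]
  BxoI (GAAGTG, off=2): starts [48, 65, 76, 88, 126, 135, 151] → cuts [50, 67, 78, 90, 128, 137, 153]
  RvuX (TCGC, off=0): starts [4, 19, 44, 84, 119, 163, 183] → cuts [4, 19, 44, 84, 119, 163, 183]

All cut coordinates (distinct, sorted): [4, 9, 19, 28, 44, 50, 59, 67, 78, 84, 90, 96, 107, 119, 128, 137, 149, 153, 162, 163, 172, 180, 183]

Fragments:
  [0,4): 4 bp
  [4,9): 5 bp
  [9,19): 10 bp
  [19,28): 9 bp
  [28,44): 16 bp
  [44,50): 6 bp
  [50,59): 9 bp
  [59,67): 8 bp
  [67,78): 11 bp
  [78,84): 6 bp
  [84,90): 6 bp
  [90,96): 6 bp
  [96,107): 11 bp
  [107,119): 12 bp
  [119,128): 9 bp
  [128,137): 9 bp
  [137,149): 12 bp
  [149,153): 4 bp
  [153,162): 9 bp
  [162,163): 1 bp
  [163,172): 9 bp
  [172,180): 8 bp
  [180,183): 3 bp
  [183,188): 5 bp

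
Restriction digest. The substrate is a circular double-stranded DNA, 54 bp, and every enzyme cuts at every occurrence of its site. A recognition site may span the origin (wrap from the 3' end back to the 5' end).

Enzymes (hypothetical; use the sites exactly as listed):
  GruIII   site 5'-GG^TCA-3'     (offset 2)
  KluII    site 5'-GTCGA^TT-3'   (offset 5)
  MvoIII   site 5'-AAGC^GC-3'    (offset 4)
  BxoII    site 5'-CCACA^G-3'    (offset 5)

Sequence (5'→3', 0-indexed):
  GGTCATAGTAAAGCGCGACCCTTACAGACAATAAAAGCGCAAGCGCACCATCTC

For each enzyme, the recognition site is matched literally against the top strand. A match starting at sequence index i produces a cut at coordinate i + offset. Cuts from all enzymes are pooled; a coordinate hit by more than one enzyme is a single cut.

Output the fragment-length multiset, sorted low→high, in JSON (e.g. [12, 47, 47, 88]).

[6,12,12,24]

Per-enzyme occurrences:
  GruIII GGTCA/2: at [0] ⇒ [2]
  KluII (GTCGATT, off=5): no sites
  MvoIII AAGCGC/4: at [10, 34, 40] ⇒ [14, 38, 44]
  BxoII (CCACAG, off=5): no sites

Pooled cuts: [2, 14, 38, 44]

Fragments:
  2→14: 12 bp
  14→38: 24 bp
  38→44: 6 bp
  44→2 (wrap): 54-44+2 = 12 bp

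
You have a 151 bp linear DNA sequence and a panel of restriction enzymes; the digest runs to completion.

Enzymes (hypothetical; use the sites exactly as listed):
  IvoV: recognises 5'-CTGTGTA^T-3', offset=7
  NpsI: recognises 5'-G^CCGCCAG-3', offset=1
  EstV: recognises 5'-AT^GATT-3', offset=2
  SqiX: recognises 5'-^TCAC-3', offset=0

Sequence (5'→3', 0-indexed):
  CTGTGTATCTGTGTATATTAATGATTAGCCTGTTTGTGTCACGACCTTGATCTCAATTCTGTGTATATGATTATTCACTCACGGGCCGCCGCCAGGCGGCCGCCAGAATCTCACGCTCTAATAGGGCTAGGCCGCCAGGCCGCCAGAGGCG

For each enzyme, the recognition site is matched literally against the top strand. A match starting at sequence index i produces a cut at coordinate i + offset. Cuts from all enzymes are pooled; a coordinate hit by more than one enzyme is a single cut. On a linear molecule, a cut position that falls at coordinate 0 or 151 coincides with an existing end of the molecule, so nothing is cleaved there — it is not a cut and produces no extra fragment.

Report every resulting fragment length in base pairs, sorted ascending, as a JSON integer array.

[3,4,6,7,7,8,8,10,11,11,12,16,21,27]

Per-enzyme occurrences:
  IvoV CTGTGTAT/7: at [0, 8, 58] ⇒ [7, 15, 65]
  NpsI GCCGCCAG/1: at [87, 98, 130, 138] ⇒ [88, 99, 131, 139]
  EstV ATGATT/2: at [20, 66] ⇒ [22, 68]
  SqiX TCAC/0: at [38, 74, 78, 110] ⇒ [38, 74, 78, 110]

All cut coordinates (distinct, sorted): [7, 15, 22, 38, 65, 68, 74, 78, 88, 99, 110, 131, 139]

Fragments:
  [0,7): 7 bp
  [7,15): 8 bp
  [15,22): 7 bp
  [22,38): 16 bp
  [38,65): 27 bp
  [65,68): 3 bp
  [68,74): 6 bp
  [74,78): 4 bp
  [78,88): 10 bp
  [88,99): 11 bp
  [99,110): 11 bp
  [110,131): 21 bp
  [131,139): 8 bp
  [139,151): 12 bp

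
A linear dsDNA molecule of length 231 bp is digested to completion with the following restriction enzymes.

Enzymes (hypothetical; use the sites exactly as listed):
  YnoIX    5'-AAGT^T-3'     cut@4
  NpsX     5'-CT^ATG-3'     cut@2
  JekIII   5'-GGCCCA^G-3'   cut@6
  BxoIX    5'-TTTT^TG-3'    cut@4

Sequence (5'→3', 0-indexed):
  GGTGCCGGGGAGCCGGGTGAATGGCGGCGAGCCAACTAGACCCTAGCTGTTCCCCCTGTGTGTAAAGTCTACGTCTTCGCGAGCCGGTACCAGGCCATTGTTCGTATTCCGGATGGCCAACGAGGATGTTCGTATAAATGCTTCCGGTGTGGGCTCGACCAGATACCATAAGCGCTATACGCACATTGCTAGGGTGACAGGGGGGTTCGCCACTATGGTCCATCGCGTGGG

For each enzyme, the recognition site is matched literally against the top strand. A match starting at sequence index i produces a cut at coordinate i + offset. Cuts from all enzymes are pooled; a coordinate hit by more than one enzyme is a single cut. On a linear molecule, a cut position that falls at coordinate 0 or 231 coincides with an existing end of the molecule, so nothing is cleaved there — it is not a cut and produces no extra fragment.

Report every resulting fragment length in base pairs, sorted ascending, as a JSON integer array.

Per-enzyme occurrences:
  YnoIX (AAGTT, off=4): no sites
  NpsX (CTATG, off=2): starts [212] → cuts [214]
  JekIII (GGCCCAG, off=6): no sites
  BxoIX (TTTTTG, off=4): no sites

Pooled cuts: [214]

Fragment lengths:
  [0,214): 214 bp
  [214,231): 17 bp

[17,214]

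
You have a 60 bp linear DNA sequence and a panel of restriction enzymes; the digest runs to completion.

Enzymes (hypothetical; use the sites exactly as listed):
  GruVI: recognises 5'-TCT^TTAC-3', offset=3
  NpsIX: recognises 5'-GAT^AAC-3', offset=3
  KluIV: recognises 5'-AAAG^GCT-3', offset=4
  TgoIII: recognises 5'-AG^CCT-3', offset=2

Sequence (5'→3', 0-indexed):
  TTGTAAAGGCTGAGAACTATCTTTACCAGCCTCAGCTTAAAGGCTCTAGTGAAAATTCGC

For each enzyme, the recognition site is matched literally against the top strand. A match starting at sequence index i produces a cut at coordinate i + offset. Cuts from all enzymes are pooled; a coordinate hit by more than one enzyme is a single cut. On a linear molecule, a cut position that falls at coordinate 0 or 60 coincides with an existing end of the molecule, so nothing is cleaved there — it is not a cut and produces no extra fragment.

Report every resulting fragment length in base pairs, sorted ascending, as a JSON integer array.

Scan for sites:
  GruVI TCTTTAC/3: at [19] ⇒ [22]
  NpsIX (GATAAC, off=3): no sites
  KluIV AAAGGCT/4: at [4, 38] ⇒ [8, 42]
  TgoIII AGCCT/2: at [27] ⇒ [29]

Pooled cuts: [8, 22, 29, 42]

Fragment lengths:
  [0,8): 8 bp
  [8,22): 14 bp
  [22,29): 7 bp
  [29,42): 13 bp
  [42,60): 18 bp

[7,8,13,14,18]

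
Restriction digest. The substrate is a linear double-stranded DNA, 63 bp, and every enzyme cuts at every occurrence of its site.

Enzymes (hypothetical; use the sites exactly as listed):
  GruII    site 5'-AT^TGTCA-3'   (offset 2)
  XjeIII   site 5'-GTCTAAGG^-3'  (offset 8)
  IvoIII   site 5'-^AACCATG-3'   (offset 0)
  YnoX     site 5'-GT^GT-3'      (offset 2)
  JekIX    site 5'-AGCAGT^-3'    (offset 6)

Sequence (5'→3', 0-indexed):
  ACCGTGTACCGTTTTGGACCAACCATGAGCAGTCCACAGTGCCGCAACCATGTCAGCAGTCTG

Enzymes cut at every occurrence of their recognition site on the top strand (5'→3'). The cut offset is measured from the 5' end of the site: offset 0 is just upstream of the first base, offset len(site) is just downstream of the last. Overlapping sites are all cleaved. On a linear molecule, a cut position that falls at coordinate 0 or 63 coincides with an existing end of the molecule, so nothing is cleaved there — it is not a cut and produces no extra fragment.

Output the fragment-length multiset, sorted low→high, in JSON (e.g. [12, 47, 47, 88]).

Site scan:
  GruII (ATTGTCA, off=2): no sites
  XjeIII (GTCTAAGG, off=8): no sites
  IvoIII AACCATG/0: at [20, 45] ⇒ [20, 45]
  YnoX GTGT/2: at [3] ⇒ [5]
  JekIX AGCAGT/6: at [27, 54] ⇒ [33, 60]

All cut coordinates (distinct, sorted): [5, 20, 33, 45, 60]

Fragment lengths:
  [0,5): 5 bp
  [5,20): 15 bp
  [20,33): 13 bp
  [33,45): 12 bp
  [45,60): 15 bp
  [60,63): 3 bp

[3,5,12,13,15,15]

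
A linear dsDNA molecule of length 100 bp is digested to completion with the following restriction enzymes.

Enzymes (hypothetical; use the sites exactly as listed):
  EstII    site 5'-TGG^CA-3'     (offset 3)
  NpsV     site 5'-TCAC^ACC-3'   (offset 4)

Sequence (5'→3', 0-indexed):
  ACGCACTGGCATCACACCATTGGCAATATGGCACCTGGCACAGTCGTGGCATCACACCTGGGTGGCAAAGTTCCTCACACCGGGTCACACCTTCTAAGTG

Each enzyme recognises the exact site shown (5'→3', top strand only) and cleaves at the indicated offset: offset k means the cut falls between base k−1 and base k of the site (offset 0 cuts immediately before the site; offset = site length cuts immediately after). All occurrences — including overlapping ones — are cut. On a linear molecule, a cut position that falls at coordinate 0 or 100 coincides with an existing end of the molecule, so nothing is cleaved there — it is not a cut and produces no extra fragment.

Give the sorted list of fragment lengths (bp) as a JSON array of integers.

[6,6,7,8,8,9,10,10,11,12,13]

Per-enzyme occurrences:
  EstII TGGCA/3: at [6, 20, 28, 35, 46, 62] ⇒ [9, 23, 31, 38, 49, 65]
  NpsV TCACACC/4: at [11, 51, 74, 84] ⇒ [15, 55, 78, 88]

Pooled cuts: [9, 15, 23, 31, 38, 49, 55, 65, 78, 88]

Fragments:
  [0,9): 9 bp
  [9,15): 6 bp
  [15,23): 8 bp
  [23,31): 8 bp
  [31,38): 7 bp
  [38,49): 11 bp
  [49,55): 6 bp
  [55,65): 10 bp
  [65,78): 13 bp
  [78,88): 10 bp
  [88,100): 12 bp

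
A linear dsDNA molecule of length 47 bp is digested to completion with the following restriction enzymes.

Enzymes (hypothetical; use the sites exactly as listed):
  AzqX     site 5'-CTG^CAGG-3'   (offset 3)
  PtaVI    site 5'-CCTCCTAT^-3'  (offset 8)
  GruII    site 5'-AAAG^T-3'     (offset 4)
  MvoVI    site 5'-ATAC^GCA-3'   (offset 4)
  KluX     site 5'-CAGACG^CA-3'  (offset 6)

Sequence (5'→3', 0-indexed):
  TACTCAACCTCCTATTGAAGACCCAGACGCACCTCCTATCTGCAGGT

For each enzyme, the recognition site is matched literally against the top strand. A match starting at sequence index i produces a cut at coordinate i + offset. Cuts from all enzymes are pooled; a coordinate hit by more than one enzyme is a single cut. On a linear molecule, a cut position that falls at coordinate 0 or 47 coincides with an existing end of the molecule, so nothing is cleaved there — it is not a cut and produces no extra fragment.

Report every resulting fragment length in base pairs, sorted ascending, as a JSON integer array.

[3,5,10,14,15]

Scan for sites:
  AzqX (CTGCAGG, off=3): starts [39] → cuts [42]
  PtaVI (CCTCCTAT, off=8): starts [7, 31] → cuts [15, 39]
  GruII (AAAGT, off=4): no sites
  MvoVI (ATACGCA, off=4): no sites
  KluX (CAGACGCA, off=6): starts [23] → cuts [29]

All cut coordinates (distinct, sorted): [15, 29, 39, 42]

Fragments:
  [0,15): 15 bp
  [15,29): 14 bp
  [29,39): 10 bp
  [39,42): 3 bp
  [42,47): 5 bp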